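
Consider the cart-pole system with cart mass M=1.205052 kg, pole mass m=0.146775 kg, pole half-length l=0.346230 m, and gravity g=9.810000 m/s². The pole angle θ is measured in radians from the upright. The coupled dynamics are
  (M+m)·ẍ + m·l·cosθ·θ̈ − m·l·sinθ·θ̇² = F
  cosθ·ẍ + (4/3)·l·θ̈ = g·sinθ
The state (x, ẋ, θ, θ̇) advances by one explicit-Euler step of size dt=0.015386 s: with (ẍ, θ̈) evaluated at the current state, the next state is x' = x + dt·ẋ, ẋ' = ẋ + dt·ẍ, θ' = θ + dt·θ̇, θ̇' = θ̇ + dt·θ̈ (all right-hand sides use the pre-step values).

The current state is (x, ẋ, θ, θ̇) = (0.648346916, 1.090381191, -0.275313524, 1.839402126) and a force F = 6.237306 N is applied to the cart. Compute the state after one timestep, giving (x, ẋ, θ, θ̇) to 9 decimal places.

(0.665123521, 1.170064601, -0.247012483, 1.584410219)

sinθ=-0.271848667, cosθ=0.962340014
temp = (F + m·l·θ̇²·sinθ)/(M+m) = (6.237306 + -0.046740931)/1.351827 = 4.579406291
θ̈ = (g·sinθ − cosθ·temp)/(l·(4/3 − m·cos²θ/(M+m))) = -16.572982398
ẍ = temp − m·l·θ̈·cosθ/(M+m) = 5.178955566
Euler: x'=0.648346916+0.015386·1.090381191=0.665123521, ẋ'=1.090381191+0.015386·5.178955566=1.170064601
       θ'=-0.275313524+0.015386·1.839402126=-0.247012483, θ̇'=1.839402126+0.015386·-16.572982398=1.584410219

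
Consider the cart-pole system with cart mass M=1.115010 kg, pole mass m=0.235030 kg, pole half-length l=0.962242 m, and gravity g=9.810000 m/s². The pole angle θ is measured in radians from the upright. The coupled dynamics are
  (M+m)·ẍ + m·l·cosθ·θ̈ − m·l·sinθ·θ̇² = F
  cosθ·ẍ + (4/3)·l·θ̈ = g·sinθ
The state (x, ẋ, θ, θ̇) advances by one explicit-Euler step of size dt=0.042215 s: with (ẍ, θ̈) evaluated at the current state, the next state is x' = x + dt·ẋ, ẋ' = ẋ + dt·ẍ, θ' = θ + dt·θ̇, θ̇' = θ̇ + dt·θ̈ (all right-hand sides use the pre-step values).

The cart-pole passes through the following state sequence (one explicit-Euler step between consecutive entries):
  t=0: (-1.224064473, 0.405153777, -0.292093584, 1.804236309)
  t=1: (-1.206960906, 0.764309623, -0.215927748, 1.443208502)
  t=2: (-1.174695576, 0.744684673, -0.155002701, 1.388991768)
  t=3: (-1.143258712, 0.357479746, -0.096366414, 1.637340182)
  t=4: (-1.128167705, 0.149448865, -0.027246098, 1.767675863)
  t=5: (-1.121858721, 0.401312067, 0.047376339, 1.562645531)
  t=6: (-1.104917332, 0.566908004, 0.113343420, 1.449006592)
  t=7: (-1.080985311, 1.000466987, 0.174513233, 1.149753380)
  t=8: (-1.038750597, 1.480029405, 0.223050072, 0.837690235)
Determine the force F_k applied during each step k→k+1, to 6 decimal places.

step 0→1:
  ẍ = (ẋ'−ẋ)/dt = (0.764309623−0.405153777)/0.042215 = 8.507778
  θ̈ = (θ̇'−θ̇)/dt = (1.443208502−1.804236309)/0.042215 = -8.552121
  sinθ=-0.287958, cosθ=0.957643
  F = (M+m)·ẍ + m·l·cosθ·θ̈ − m·l·sinθ·θ̇² = 11.485841 + -1.852188 − -0.211994 = 9.845646
step 1→2:
  ẍ = (ẋ'−ẋ)/dt = (0.744684673−0.764309623)/0.042215 = -0.464881
  θ̈ = (θ̇'−θ̇)/dt = (1.388991768−1.443208502)/0.042215 = -1.284300
  sinθ=-0.214254, cosθ=0.976778
  F = (M+m)·ẍ + m·l·cosθ·θ̈ − m·l·sinθ·θ̇² = -0.627608 + -0.283707 − -0.100924 = -0.810391
step 2→3:
  ẍ = (ẋ'−ẋ)/dt = (0.357479746−0.744684673)/0.042215 = -9.172212
  θ̈ = (θ̇'−θ̇)/dt = (1.637340182−1.388991768)/0.042215 = 5.882942
  sinθ=-0.154383, cosθ=0.988011
  F = (M+m)·ẍ + m·l·cosθ·θ̈ − m·l·sinθ·θ̇² = -12.382853 + 1.314510 − -0.067361 = -11.000982
step 3→4:
  ẍ = (ẋ'−ẋ)/dt = (0.149448865−0.357479746)/0.042215 = -4.927890
  θ̈ = (θ̇'−θ̇)/dt = (1.767675863−1.637340182)/0.042215 = 3.087426
  sinθ=-0.096217, cosθ=0.995360
  F = (M+m)·ẍ + m·l·cosθ·θ̈ − m·l·sinθ·θ̇² = -6.652849 + 0.694999 − -0.058336 = -5.899513
step 4→5:
  ẍ = (ẋ'−ẋ)/dt = (0.401312067−0.149448865)/0.042215 = 5.966202
  θ̈ = (θ̇'−θ̇)/dt = (1.562645531−1.767675863)/0.042215 = -4.856812
  sinθ=-0.027243, cosθ=0.999629
  F = (M+m)·ẍ + m·l·cosθ·θ̈ − m·l·sinθ·θ̇² = 8.054611 + -1.097988 − -0.019251 = 6.975874
step 5→6:
  ẍ = (ẋ'−ẋ)/dt = (0.566908004−0.401312067)/0.042215 = 3.922680
  θ̈ = (θ̇'−θ̇)/dt = (1.449006592−1.562645531)/0.042215 = -2.691909
  sinθ=0.047359, cosθ=0.998878
  F = (M+m)·ẍ + m·l·cosθ·θ̈ − m·l·sinθ·θ̇² = 5.295775 + -0.608108 − 0.026153 = 4.661514
step 6→7:
  ẍ = (ẋ'−ẋ)/dt = (1.000466987−0.566908004)/0.042215 = 10.270259
  θ̈ = (θ̇'−θ̇)/dt = (1.149753380−1.449006592)/0.042215 = -7.088789
  sinθ=0.113101, cosθ=0.993584
  F = (M+m)·ẍ + m·l·cosθ·θ̈ − m·l·sinθ·θ̇² = 13.865260 + -1.592883 − 0.053705 = 12.218672
step 7→8:
  ẍ = (ẋ'−ẋ)/dt = (1.480029405−1.000466987)/0.042215 = 11.360000
  θ̈ = (θ̇'−θ̇)/dt = (0.837690235−1.149753380)/0.042215 = -7.392234
  sinθ=0.173629, cosθ=0.984811
  F = (M+m)·ẍ + m·l·cosθ·θ̈ − m·l·sinθ·θ̇² = 15.336455 + -1.646403 − 0.051909 = 13.638143

F_0 = 9.845646 N
F_1 = -0.810391 N
F_2 = -11.000982 N
F_3 = -5.899513 N
F_4 = 6.975874 N
F_5 = 4.661514 N
F_6 = 12.218672 N
F_7 = 13.638143 N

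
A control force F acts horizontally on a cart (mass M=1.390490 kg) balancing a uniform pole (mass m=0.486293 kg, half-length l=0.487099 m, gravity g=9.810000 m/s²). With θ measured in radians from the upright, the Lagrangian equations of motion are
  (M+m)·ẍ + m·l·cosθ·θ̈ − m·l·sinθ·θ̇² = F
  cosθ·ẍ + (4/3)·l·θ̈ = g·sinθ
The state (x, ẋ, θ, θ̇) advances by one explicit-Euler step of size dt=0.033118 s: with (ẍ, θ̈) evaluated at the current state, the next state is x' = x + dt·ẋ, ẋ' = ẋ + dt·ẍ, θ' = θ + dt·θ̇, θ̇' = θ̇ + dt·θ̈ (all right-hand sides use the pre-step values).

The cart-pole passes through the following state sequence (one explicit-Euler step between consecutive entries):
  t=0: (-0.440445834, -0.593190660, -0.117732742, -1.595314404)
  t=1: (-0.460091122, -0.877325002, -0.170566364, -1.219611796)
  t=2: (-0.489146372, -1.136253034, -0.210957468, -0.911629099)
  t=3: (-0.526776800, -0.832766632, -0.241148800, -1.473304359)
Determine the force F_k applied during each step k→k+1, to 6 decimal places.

step 0→1:
  ẍ = (ẋ'−ẋ)/dt = (-0.877325002−-0.593190660)/0.033118 = -8.579454
  θ̈ = (θ̇'−θ̇)/dt = (-1.219611796−-1.595314404)/0.033118 = 11.344363
  sinθ=-0.117461, cosθ=0.993078
  F = (M+m)·ẍ + m·l·cosθ·θ̈ − m·l·sinθ·θ̇² = -16.101773 + 2.668569 − -0.070811 = -13.362392
step 1→2:
  ẍ = (ẋ'−ẋ)/dt = (-1.136253034−-0.877325002)/0.033118 = -7.818347
  θ̈ = (θ̇'−θ̇)/dt = (-0.911629099−-1.219611796)/0.033118 = 9.299556
  sinθ=-0.169741, cosθ=0.985489
  F = (M+m)·ẍ + m·l·cosθ·θ̈ − m·l·sinθ·θ̇² = -14.673342 + 2.170847 − -0.059806 = -12.442689
step 2→3:
  ẍ = (ẋ'−ẋ)/dt = (-0.832766632−-1.136253034)/0.033118 = 9.163790
  θ̈ = (θ̇'−θ̇)/dt = (-1.473304359−-0.911629099)/0.033118 = -16.959818
  sinθ=-0.209396, cosθ=0.977831
  F = (M+m)·ẍ + m·l·cosθ·θ̈ − m·l·sinθ·θ̇² = 17.198446 + -3.928260 − -0.041221 = 13.311407

F_0 = -13.362392 N
F_1 = -12.442689 N
F_2 = 13.311407 N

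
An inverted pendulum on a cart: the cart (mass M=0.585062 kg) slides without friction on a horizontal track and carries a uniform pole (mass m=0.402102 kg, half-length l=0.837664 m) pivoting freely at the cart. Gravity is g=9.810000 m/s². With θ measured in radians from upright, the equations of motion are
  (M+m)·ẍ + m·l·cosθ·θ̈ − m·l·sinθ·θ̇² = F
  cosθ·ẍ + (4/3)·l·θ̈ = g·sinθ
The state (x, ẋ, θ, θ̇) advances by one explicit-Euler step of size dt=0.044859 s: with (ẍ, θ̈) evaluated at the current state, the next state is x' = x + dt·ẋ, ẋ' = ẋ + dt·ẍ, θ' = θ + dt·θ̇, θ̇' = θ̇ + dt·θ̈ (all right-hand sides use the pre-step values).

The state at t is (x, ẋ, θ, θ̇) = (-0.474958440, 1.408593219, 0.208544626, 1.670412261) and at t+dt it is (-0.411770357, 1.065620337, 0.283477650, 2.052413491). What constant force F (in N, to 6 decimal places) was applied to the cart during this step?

ẍ = (ẋ'−ẋ)/dt = (1.065620337−1.408593219)/0.044859 = -7.645576
θ̈ = (θ̇'−θ̇)/dt = (2.052413491−1.670412261)/0.044859 = 8.515598
sinθ=0.207036, cosθ=0.978333
F = (M+m)·ẍ + m·l·cosθ·θ̈ − m·l·sinθ·θ̇² = -7.547437 + 2.806132 − 0.194581 = -4.935886

F = -4.935886 N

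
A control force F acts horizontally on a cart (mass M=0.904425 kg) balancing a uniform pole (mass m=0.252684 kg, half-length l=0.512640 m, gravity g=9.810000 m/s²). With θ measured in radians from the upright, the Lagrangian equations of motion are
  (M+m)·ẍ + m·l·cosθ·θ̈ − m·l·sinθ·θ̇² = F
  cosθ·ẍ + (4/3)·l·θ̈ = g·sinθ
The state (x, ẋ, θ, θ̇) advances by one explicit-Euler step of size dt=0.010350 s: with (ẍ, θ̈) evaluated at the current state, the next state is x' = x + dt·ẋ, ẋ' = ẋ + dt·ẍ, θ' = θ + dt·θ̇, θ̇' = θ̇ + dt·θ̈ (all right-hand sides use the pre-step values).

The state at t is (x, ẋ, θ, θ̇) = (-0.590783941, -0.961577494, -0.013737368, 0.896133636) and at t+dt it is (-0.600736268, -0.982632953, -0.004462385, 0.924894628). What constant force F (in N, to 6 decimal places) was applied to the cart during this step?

F = -1.992603 N

ẍ = (ẋ'−ẋ)/dt = (-0.982632953−-0.961577494)/0.010350 = -2.034344
θ̈ = (θ̇'−θ̇)/dt = (0.924894628−0.896133636)/0.010350 = 2.778840
sinθ=-0.013737, cosθ=0.999906
F = (M+m)·ẍ + m·l·cosθ·θ̈ − m·l·sinθ·θ̇² = -2.353958 + 0.359926 − -0.001429 = -1.992603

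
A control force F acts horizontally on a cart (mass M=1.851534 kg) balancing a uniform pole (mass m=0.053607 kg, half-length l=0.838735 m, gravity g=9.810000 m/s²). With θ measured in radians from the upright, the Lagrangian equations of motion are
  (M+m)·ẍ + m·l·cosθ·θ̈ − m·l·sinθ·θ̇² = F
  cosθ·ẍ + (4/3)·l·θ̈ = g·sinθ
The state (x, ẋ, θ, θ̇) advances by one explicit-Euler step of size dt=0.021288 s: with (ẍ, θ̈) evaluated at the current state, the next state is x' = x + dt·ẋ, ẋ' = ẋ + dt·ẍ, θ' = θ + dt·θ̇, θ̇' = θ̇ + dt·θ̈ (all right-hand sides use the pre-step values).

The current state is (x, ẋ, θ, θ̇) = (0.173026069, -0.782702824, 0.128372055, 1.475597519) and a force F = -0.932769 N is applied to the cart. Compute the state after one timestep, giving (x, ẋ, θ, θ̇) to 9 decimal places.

(0.156363891, -0.793774911, 0.159784575, 1.509323330)

sinθ=0.128019763, cosθ=0.991771617
temp = (F + m·l·θ̇²·sinθ)/(M+m) = (-0.932769 + 0.012533118)/1.905141 = -0.483027704
θ̈ = (g·sinθ − cosθ·temp)/(l·(4/3 − m·cos²θ/(M+m))) = 1.584263964
ẍ = temp − m·l·θ̈·cosθ/(M+m) = -0.520109295
Euler: x'=0.173026069+0.021288·-0.782702824=0.156363891, ẋ'=-0.782702824+0.021288·-0.520109295=-0.793774911
       θ'=0.128372055+0.021288·1.475597519=0.159784575, θ̇'=1.475597519+0.021288·1.584263964=1.509323330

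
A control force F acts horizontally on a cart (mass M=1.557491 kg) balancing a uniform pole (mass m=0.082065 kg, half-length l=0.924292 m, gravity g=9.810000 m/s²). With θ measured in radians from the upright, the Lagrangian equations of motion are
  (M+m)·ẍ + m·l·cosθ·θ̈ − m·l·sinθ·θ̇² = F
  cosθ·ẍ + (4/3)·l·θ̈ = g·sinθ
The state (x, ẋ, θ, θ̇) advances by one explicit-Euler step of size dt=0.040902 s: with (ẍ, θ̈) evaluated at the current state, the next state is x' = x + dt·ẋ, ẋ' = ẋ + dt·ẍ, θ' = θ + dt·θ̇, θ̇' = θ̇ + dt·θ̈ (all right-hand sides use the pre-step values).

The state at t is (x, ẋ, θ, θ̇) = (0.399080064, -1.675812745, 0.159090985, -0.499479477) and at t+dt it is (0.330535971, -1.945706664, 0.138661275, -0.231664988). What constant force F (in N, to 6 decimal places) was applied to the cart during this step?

F = -10.331306 N

ẍ = (ẋ'−ẋ)/dt = (-1.945706664−-1.675812745)/0.040902 = -6.598551
θ̈ = (θ̇'−θ̇)/dt = (-0.231664988−-0.499479477)/0.040902 = 6.547711
sinθ=0.158421, cosθ=0.987372
F = (M+m)·ẍ + m·l·cosθ·θ̈ − m·l·sinθ·θ̇² = -10.818693 + 0.490385 − 0.002998 = -10.331306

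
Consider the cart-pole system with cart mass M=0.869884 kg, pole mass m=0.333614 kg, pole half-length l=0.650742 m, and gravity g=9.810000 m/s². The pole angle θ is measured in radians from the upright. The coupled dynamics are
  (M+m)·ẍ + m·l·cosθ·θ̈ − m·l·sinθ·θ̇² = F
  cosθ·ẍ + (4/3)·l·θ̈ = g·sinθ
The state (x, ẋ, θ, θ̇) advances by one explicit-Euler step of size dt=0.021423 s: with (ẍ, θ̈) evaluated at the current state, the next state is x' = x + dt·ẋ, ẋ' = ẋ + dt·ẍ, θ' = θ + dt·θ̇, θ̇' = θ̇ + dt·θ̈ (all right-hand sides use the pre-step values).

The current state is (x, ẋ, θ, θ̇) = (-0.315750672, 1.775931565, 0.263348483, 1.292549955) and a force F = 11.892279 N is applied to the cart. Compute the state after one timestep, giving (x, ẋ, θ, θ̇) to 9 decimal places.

sinθ=0.260315045, cosθ=0.965523732
temp = (F + m·l·θ̇²·sinθ)/(M+m) = (11.892279 + 0.094416315)/1.203498 = 9.959879713
θ̈ = (g·sinθ − cosθ·temp)/(l·(4/3 − m·cos²θ/(M+m))) = -10.097059041
ẍ = temp − m·l·θ̈·cosθ/(M+m) = 11.718473689
Euler: x'=-0.315750672+0.021423·1.775931565=-0.277704890, ẋ'=1.775931565+0.021423·11.718473689=2.026976427
       θ'=0.263348483+0.021423·1.292549955=0.291038781, θ̇'=1.292549955+0.021423·-10.097059041=1.076240659

(-0.277704890, 2.026976427, 0.291038781, 1.076240659)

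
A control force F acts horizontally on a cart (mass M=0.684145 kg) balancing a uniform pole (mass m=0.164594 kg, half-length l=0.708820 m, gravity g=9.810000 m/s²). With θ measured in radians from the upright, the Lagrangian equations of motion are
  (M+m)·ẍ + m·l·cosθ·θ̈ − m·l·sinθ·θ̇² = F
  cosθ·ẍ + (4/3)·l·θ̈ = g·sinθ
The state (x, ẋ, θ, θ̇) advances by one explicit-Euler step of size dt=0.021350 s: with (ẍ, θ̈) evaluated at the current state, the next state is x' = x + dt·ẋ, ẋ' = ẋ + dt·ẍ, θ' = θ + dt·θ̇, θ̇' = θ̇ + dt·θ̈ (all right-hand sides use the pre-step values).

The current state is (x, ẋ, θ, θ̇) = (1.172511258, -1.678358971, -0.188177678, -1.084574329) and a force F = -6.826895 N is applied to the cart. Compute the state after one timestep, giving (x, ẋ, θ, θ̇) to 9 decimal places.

(1.136678294, -1.872367260, -0.211333340, -0.924375318)

sinθ=-0.187069054, cosθ=0.982346766
temp = (F + m·l·θ̇²·sinθ)/(M+m) = (-6.826895 + -0.025672641)/0.848739 = -8.073822037
θ̈ = (g·sinθ − cosθ·temp)/(l·(4/3 − m·cos²θ/(M+m))) = 7.503466572
ẍ = temp − m·l·θ̈·cosθ/(M+m) = -9.087039289
Euler: x'=1.172511258+0.021350·-1.678358971=1.136678294, ẋ'=-1.678358971+0.021350·-9.087039289=-1.872367260
       θ'=-0.188177678+0.021350·-1.084574329=-0.211333340, θ̇'=-1.084574329+0.021350·7.503466572=-0.924375318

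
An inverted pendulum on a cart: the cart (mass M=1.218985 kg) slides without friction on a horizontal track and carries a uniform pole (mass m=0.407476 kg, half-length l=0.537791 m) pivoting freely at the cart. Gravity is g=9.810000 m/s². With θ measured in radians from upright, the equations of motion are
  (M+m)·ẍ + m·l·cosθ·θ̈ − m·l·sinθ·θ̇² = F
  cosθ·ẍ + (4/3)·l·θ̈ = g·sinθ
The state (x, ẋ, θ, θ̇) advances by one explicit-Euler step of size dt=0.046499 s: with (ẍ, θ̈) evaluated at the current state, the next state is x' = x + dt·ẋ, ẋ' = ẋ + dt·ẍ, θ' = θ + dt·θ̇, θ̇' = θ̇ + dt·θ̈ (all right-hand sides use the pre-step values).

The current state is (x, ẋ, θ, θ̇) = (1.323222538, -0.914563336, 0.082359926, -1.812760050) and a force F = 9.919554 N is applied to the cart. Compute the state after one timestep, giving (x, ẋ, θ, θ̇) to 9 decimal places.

(1.280696257, -0.572461227, -0.001931604, -2.235902195)

sinθ=0.082266848, cosθ=0.996610338
temp = (F + m·l·θ̇²·sinθ)/(M+m) = (9.919554 + 0.059240820)/1.626461 = 6.135280723
θ̈ = (g·sinθ − cosθ·temp)/(l·(4/3 − m·cos²θ/(M+m))) = -9.100026765
ẍ = temp − m·l·θ̈·cosθ/(M+m) = 7.357192829
Euler: x'=1.323222538+0.046499·-0.914563336=1.280696257, ẋ'=-0.914563336+0.046499·7.357192829=-0.572461227
       θ'=0.082359926+0.046499·-1.812760050=-0.001931604, θ̇'=-1.812760050+0.046499·-9.100026765=-2.235902195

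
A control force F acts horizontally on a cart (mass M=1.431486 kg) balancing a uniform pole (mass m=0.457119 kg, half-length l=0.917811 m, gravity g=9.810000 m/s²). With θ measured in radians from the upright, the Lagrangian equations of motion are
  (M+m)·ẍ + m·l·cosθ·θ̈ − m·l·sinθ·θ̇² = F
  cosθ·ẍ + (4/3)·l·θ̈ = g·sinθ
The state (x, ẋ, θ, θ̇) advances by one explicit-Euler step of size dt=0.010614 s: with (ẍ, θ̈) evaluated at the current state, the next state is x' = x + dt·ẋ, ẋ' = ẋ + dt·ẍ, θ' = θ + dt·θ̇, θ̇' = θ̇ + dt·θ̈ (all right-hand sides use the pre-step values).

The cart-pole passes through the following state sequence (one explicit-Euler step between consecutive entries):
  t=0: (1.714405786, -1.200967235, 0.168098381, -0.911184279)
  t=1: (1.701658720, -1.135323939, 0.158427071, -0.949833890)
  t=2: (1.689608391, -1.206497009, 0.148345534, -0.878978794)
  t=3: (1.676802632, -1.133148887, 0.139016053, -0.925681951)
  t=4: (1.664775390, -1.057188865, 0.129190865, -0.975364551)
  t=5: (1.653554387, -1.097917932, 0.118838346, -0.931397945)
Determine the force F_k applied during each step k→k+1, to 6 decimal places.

F_0 = 10.115776 N
F_1 = -9.958239 N
F_2 = 11.177508 N
F_3 = 11.521249 N
F_4 = -5.575135 N

step 0→1:
  ẍ = (ẋ'−ẋ)/dt = (-1.135323939−-1.200967235)/0.010614 = 6.184595
  θ̈ = (θ̇'−θ̇)/dt = (-0.949833890−-0.911184279)/0.010614 = -3.641380
  sinθ=0.167308, cosθ=0.985905
  F = (M+m)·ẍ + m·l·cosθ·θ̈ − m·l·sinθ·θ̇² = 11.680258 + -1.506203 − 0.058279 = 10.115776
step 1→2:
  ẍ = (ẋ'−ẋ)/dt = (-1.206497009−-1.135323939)/0.010614 = -6.705584
  θ̈ = (θ̇'−θ̇)/dt = (-0.878978794−-0.949833890)/0.010614 = 6.675626
  sinθ=0.157765, cosθ=0.987477
  F = (M+m)·ẍ + m·l·cosθ·θ̈ − m·l·sinθ·θ̇² = -12.664200 + 2.765676 − 0.059716 = -9.958239
step 2→3:
  ẍ = (ẋ'−ẋ)/dt = (-1.133148887−-1.206497009)/0.010614 = 6.910507
  θ̈ = (θ̇'−θ̇)/dt = (-0.925681951−-0.878978794)/0.010614 = -4.400147
  sinθ=0.147802, cosθ=0.989017
  F = (M+m)·ẍ + m·l·cosθ·θ̈ − m·l·sinθ·θ̇² = 13.051218 + -1.825801 − 0.047909 = 11.177508
step 3→4:
  ẍ = (ẋ'−ẋ)/dt = (-1.057188865−-1.133148887)/0.010614 = 7.156588
  θ̈ = (θ̇'−θ̇)/dt = (-0.975364551−-0.925681951)/0.010614 = -4.680855
  sinθ=0.138569, cosθ=0.990353
  F = (M+m)·ẍ + m·l·cosθ·θ̈ − m·l·sinθ·θ̇² = 13.515967 + -1.944902 − 0.049816 = 11.521249
step 4→5:
  ẍ = (ẋ'−ẋ)/dt = (-1.097917932−-1.057188865)/0.010614 = -3.837297
  θ̈ = (θ̇'−θ̇)/dt = (-0.931397945−-0.975364551)/0.010614 = 4.142322
  sinθ=0.128832, cosθ=0.991666
  F = (M+m)·ẍ + m·l·cosθ·θ̈ − m·l·sinθ·θ̇² = -7.247138 + 1.723424 − 0.051421 = -5.575135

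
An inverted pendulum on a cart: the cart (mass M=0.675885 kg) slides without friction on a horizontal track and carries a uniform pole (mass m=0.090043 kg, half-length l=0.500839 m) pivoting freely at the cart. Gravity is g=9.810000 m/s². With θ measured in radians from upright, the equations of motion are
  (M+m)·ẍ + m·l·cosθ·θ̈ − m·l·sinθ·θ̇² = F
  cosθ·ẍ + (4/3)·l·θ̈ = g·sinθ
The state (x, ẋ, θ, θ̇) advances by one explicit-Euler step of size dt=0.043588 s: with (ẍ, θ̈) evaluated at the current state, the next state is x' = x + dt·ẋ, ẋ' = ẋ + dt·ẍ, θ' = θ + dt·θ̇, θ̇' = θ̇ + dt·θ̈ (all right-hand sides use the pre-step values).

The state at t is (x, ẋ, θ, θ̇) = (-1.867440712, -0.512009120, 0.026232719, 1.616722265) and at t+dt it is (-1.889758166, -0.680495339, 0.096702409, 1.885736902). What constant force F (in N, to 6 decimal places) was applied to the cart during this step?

ẍ = (ẋ'−ẋ)/dt = (-0.680495339−-0.512009120)/0.043588 = -3.865427
θ̈ = (θ̇'−θ̇)/dt = (1.885736902−1.616722265)/0.043588 = 6.171759
sinθ=0.026230, cosθ=0.999656
F = (M+m)·ẍ + m·l·cosθ·θ̈ − m·l·sinθ·θ̇² = -2.960639 + 0.278232 − 0.003092 = -2.685498

F = -2.685498 N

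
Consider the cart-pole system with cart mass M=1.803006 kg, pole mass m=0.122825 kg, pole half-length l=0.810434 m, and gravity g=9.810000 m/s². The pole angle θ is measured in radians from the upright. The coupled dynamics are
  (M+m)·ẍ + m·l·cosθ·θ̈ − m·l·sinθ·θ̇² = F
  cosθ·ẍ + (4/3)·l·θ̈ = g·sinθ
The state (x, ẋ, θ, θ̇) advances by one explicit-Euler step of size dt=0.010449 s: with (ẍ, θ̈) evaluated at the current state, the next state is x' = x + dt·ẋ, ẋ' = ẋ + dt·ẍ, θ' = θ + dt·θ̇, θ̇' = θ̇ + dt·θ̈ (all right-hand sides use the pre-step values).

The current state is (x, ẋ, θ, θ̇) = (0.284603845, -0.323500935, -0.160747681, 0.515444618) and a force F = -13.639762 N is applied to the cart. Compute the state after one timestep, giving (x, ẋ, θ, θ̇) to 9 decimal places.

sinθ=-0.160056293, cosθ=0.987107888
temp = (F + m·l·θ̇²·sinθ)/(M+m) = (-13.639762 + -0.004232931)/1.925831 = -7.084731179
θ̈ = (g·sinθ − cosθ·temp)/(l·(4/3 − m·cos²θ/(M+m))) = 5.264183371
ẍ = temp − m·l·θ̈·cosθ/(M+m) = -7.353316259
Euler: x'=0.284603845+0.010449·-0.323500935=0.281223584, ẋ'=-0.323500935+0.010449·-7.353316259=-0.400335737
       θ'=-0.160747681+0.010449·0.515444618=-0.155361800, θ̇'=0.515444618+0.010449·5.264183371=0.570450070

(0.281223584, -0.400335737, -0.155361800, 0.570450070)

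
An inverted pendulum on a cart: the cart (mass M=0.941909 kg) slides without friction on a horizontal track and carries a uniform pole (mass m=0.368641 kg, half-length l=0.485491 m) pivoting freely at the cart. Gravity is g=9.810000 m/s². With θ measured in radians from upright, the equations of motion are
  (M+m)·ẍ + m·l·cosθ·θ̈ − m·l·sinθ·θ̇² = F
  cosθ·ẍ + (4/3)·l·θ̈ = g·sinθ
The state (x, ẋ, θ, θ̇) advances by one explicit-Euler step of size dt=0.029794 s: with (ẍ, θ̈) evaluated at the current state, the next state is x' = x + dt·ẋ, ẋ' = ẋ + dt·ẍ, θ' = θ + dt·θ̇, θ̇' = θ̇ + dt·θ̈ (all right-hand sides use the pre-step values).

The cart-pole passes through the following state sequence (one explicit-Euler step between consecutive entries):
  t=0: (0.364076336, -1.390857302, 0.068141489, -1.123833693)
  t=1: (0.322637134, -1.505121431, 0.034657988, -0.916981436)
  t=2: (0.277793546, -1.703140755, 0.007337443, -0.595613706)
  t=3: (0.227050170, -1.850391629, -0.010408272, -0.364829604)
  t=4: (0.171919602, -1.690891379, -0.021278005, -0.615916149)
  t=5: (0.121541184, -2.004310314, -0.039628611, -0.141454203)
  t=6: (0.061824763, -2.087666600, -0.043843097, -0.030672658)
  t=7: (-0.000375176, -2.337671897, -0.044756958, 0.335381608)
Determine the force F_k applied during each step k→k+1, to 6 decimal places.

F_0 = -3.801859 N
F_1 = -6.786210 N
F_2 = -5.091319 N
F_3 = 5.508003 N
F_4 = -10.935491 N
F_5 = -3.001515 N
F_6 = -8.800220 N

step 0→1:
  ẍ = (ẋ'−ẋ)/dt = (-1.505121431−-1.390857302)/0.029794 = -3.835139
  θ̈ = (θ̇'−θ̇)/dt = (-0.916981436−-1.123833693)/0.029794 = 6.942749
  sinθ=0.068089, cosθ=0.997679
  F = (M+m)·ẍ + m·l·cosθ·θ̈ − m·l·sinθ·θ̇² = -5.026141 + 1.239673 − 0.015391 = -3.801859
step 1→2:
  ẍ = (ẋ'−ẋ)/dt = (-1.703140755−-1.505121431)/0.029794 = -6.646282
  θ̈ = (θ̇'−θ̇)/dt = (-0.595613706−-0.916981436)/0.029794 = 10.786324
  sinθ=0.034651, cosθ=0.999399
  F = (M+m)·ẍ + m·l·cosθ·θ̈ − m·l·sinθ·θ̇² = -8.710285 + 1.929289 − 0.005215 = -6.786210
step 2→3:
  ẍ = (ẋ'−ẋ)/dt = (-1.850391629−-1.703140755)/0.029794 = -4.942300
  θ̈ = (θ̇'−θ̇)/dt = (-0.364829604−-0.595613706)/0.029794 = 7.745993
  sinθ=0.007337, cosθ=0.999973
  F = (M+m)·ẍ + m·l·cosθ·θ̈ − m·l·sinθ·θ̇² = -6.477131 + 1.386278 − 0.000466 = -5.091319
step 3→4:
  ẍ = (ẋ'−ẋ)/dt = (-1.690891379−-1.850391629)/0.029794 = 5.353435
  θ̈ = (θ̇'−θ̇)/dt = (-0.615916149−-0.364829604)/0.029794 = -8.427420
  sinθ=-0.010408, cosθ=0.999946
  F = (M+m)·ẍ + m·l·cosθ·θ̈ − m·l·sinθ·θ̇² = 7.015945 + -1.508190 − -0.000248 = 5.508003
step 4→5:
  ẍ = (ẋ'−ẋ)/dt = (-2.004310314−-1.690891379)/0.029794 = -10.519532
  θ̈ = (θ̇'−θ̇)/dt = (-0.141454203−-0.615916149)/0.029794 = 15.924748
  sinθ=-0.021276, cosθ=0.999774
  F = (M+m)·ẍ + m·l·cosθ·θ̈ − m·l·sinθ·θ̇² = -13.786373 + 2.849437 − -0.001445 = -10.935491
step 5→6:
  ẍ = (ẋ'−ẋ)/dt = (-2.087666600−-2.004310314)/0.029794 = -2.797754
  θ̈ = (θ̇'−θ̇)/dt = (-0.030672658−-0.141454203)/0.029794 = 3.718250
  sinθ=-0.039618, cosθ=0.999215
  F = (M+m)·ẍ + m·l·cosθ·θ̈ − m·l·sinθ·θ̇² = -3.666597 + 0.664940 − -0.000142 = -3.001515
step 6→7:
  ẍ = (ẋ'−ẋ)/dt = (-2.337671897−-2.087666600)/0.029794 = -8.391129
  θ̈ = (θ̇'−θ̇)/dt = (0.335381608−-0.030672658)/0.029794 = 12.286174
  sinθ=-0.043829, cosθ=0.999039
  F = (M+m)·ẍ + m·l·cosθ·θ̈ − m·l·sinθ·θ̇² = -10.996994 + 2.196767 − -0.000007 = -8.800220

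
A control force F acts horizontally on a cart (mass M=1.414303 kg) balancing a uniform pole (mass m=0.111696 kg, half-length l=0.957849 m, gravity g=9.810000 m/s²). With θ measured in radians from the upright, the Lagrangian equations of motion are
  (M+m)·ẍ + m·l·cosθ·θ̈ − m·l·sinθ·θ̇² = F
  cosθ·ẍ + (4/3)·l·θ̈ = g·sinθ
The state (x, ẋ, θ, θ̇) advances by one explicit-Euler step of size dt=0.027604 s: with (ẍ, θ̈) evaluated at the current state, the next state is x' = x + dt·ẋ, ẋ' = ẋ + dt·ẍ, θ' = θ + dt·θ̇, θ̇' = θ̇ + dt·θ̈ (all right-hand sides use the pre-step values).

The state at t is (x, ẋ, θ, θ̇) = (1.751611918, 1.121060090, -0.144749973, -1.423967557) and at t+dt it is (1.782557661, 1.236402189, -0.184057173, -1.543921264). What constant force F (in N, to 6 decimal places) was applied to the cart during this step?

F = 5.947556 N

ẍ = (ẋ'−ẋ)/dt = (1.236402189−1.121060090)/0.027604 = 4.178456
θ̈ = (θ̇'−θ̇)/dt = (-1.543921264−-1.423967557)/0.027604 = -4.345519
sinθ=-0.144245, cosθ=0.989542
F = (M+m)·ẍ + m·l·cosθ·θ̈ − m·l·sinθ·θ̇² = 6.376320 + -0.460056 − -0.031292 = 5.947556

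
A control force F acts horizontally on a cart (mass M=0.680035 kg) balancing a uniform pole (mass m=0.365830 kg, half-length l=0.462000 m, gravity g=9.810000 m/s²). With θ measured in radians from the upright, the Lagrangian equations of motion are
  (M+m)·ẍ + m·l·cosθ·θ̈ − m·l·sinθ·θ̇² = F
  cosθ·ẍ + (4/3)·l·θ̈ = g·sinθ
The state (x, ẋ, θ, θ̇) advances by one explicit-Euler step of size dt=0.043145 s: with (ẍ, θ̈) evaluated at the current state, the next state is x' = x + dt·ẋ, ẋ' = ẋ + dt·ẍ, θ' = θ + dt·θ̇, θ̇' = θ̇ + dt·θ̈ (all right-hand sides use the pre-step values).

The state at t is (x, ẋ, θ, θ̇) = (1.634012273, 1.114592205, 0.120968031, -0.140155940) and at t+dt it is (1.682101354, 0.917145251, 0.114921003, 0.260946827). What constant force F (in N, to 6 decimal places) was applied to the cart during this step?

ẍ = (ẋ'−ẋ)/dt = (0.917145251−1.114592205)/0.043145 = -4.576358
θ̈ = (θ̇'−θ̇)/dt = (0.260946827−-0.140155940)/0.043145 = 9.296622
sinθ=0.120673, cosθ=0.992692
F = (M+m)·ẍ + m·l·cosθ·θ̈ − m·l·sinθ·θ̇² = -4.786252 + 1.559772 − 0.000401 = -3.226881

F = -3.226881 N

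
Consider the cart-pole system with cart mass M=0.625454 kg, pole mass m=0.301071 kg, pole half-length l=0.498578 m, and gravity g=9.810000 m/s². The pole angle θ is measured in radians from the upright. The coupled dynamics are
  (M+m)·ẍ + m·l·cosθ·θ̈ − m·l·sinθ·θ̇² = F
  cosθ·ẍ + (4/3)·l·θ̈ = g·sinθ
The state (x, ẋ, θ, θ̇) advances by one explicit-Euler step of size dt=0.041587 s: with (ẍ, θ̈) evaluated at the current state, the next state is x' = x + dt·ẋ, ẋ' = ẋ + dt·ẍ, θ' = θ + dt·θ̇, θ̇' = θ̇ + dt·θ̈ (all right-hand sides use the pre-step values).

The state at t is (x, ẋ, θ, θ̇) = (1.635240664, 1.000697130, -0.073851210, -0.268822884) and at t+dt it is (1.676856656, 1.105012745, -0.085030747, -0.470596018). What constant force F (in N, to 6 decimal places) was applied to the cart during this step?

ẍ = (ẋ'−ẋ)/dt = (1.105012745−1.000697130)/0.041587 = 2.508371
θ̈ = (θ̇'−θ̇)/dt = (-0.470596018−-0.268822884)/0.041587 = -4.851832
sinθ=-0.073784, cosθ=0.997274
F = (M+m)·ẍ + m·l·cosθ·θ̈ − m·l·sinθ·θ̇² = 2.324068 + -0.726311 − -0.000800 = 1.598558

F = 1.598558 N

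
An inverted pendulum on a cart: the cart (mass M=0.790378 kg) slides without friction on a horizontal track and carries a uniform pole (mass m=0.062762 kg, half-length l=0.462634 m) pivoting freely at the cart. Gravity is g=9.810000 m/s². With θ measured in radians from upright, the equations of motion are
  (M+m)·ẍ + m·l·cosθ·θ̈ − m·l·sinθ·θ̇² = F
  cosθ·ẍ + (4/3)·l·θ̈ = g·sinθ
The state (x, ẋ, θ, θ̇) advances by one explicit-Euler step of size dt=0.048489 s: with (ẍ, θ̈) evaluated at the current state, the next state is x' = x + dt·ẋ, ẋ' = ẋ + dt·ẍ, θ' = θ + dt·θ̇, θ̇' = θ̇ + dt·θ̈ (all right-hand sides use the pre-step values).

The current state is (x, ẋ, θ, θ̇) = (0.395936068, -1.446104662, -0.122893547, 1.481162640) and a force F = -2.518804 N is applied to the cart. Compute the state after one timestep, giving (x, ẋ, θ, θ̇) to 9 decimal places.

(0.325815899, -1.594583145, -0.051073452, 1.625523076)

sinθ=-0.122584441, cosθ=0.992458087
temp = (F + m·l·θ̇²·sinθ)/(M+m) = (-2.518804 + -0.007808636)/0.853140 = -2.961545158
θ̈ = (g·sinθ − cosθ·temp)/(l·(4/3 − m·cos²θ/(M+m))) = 2.977179074
ẍ = temp − m·l·θ̈·cosθ/(M+m) = -3.062106520
Euler: x'=0.395936068+0.048489·-1.446104662=0.325815899, ẋ'=-1.446104662+0.048489·-3.062106520=-1.594583145
       θ'=-0.122893547+0.048489·1.481162640=-0.051073452, θ̇'=1.481162640+0.048489·2.977179074=1.625523076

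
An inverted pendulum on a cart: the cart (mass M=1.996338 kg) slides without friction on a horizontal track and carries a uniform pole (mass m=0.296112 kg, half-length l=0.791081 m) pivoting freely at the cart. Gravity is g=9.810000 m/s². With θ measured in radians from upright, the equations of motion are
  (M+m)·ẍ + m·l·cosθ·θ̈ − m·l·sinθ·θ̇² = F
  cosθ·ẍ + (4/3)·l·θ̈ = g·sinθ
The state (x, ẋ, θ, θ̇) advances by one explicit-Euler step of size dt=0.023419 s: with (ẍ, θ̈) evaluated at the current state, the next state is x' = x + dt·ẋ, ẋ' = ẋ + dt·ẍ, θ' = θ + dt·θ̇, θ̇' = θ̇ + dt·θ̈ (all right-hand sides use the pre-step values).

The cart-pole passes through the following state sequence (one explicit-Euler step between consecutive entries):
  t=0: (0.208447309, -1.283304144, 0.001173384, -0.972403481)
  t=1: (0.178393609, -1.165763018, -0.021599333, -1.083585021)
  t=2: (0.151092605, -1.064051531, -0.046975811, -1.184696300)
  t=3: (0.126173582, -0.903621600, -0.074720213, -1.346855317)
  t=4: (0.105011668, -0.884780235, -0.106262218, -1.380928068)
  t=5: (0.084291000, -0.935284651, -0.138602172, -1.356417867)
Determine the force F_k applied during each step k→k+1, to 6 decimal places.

F_0 = 10.393568 N
F_1 = 8.951192 N
F_2 = 14.099472 N
F_3 = 1.536212 N
F_4 = -4.652641 N

step 0→1:
  ẍ = (ẋ'−ẋ)/dt = (-1.165763018−-1.283304144)/0.023419 = 5.019050
  θ̈ = (θ̇'−θ̇)/dt = (-1.083585021−-0.972403481)/0.023419 = -4.747493
  sinθ=0.001173, cosθ=0.999999
  F = (M+m)·ẍ + m·l·cosθ·θ̈ − m·l·sinθ·θ̇² = 11.505921 + -1.112093 − 0.000260 = 10.393568
step 1→2:
  ẍ = (ẋ'−ẋ)/dt = (-1.064051531−-1.165763018)/0.023419 = 4.343118
  θ̈ = (θ̇'−θ̇)/dt = (-1.184696300−-1.083585021)/0.023419 = -4.317489
  sinθ=-0.021598, cosθ=0.999767
  F = (M+m)·ẍ + m·l·cosθ·θ̈ − m·l·sinθ·θ̇² = 9.956381 + -1.011130 − -0.005940 = 8.951192
step 2→3:
  ẍ = (ẋ'−ẋ)/dt = (-0.903621600−-1.064051531)/0.023419 = 6.850418
  θ̈ = (θ̇'−θ̇)/dt = (-1.346855317−-1.184696300)/0.023419 = -6.924250
  sinθ=-0.046959, cosθ=0.998897
  F = (M+m)·ẍ + m·l·cosθ·θ̈ − m·l·sinθ·θ̇² = 15.704240 + -1.620206 − -0.015439 = 14.099472
step 3→4:
  ẍ = (ẋ'−ẋ)/dt = (-0.884780235−-0.903621600)/0.023419 = 0.804533
  θ̈ = (θ̇'−θ̇)/dt = (-1.380928068−-1.346855317)/0.023419 = -1.454919
  sinθ=-0.074651, cosθ=0.997210
  F = (M+m)·ẍ + m·l·cosθ·θ̈ − m·l·sinθ·θ̇² = 1.844352 + -0.339862 − -0.031721 = 1.536212
step 4→5:
  ẍ = (ẋ'−ẋ)/dt = (-0.935284651−-0.884780235)/0.023419 = -2.156557
  θ̈ = (θ̇'−θ̇)/dt = (-1.356417867−-1.380928068)/0.023419 = 1.046595
  sinθ=-0.106062, cosθ=0.994359
  F = (M+m)·ẍ + m·l·cosθ·θ̈ − m·l·sinθ·θ̇² = -4.943800 + 0.243780 − -0.047378 = -4.652641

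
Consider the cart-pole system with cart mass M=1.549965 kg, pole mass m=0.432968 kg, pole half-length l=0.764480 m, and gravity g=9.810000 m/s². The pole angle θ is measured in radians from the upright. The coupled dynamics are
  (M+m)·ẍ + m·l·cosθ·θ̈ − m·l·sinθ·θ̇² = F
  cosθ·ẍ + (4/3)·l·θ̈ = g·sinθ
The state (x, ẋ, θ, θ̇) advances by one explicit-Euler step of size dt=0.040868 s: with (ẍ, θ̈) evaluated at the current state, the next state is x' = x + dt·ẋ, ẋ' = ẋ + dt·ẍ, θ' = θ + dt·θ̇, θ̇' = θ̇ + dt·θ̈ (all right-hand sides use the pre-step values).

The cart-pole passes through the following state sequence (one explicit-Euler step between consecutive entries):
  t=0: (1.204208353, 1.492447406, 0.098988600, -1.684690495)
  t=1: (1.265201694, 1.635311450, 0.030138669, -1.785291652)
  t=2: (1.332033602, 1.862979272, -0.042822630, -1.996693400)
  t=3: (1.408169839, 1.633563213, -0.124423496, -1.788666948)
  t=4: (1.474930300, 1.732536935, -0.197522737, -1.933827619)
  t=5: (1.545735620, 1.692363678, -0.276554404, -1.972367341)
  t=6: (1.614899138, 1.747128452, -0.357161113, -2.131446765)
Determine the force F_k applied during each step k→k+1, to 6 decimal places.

step 0→1:
  ẍ = (ẋ'−ẋ)/dt = (1.635311450−1.492447406)/0.040868 = 3.495743
  θ̈ = (θ̇'−θ̇)/dt = (-1.785291652−-1.684690495)/0.040868 = -2.461612
  sinθ=0.098827, cosθ=0.995105
  F = (M+m)·ẍ + m·l·cosθ·θ̈ − m·l·sinθ·θ̇² = 6.931825 + -0.810794 − 0.092841 = 6.028191
step 1→2:
  ẍ = (ẋ'−ẋ)/dt = (1.862979272−1.635311450)/0.040868 = 5.570809
  θ̈ = (θ̇'−θ̇)/dt = (-1.996693400−-1.785291652)/0.040868 = -5.172794
  sinθ=0.030134, cosθ=0.999546
  F = (M+m)·ẍ + m·l·cosθ·θ̈ − m·l·sinθ·θ̇² = 11.046541 + -1.711393 − 0.031791 = 9.303357
step 2→3:
  ẍ = (ẋ'−ẋ)/dt = (1.633563213−1.862979272)/0.040868 = -5.613587
  θ̈ = (θ̇'−θ̇)/dt = (-1.788666948−-1.996693400)/0.040868 = 5.090204
  sinθ=-0.042810, cosθ=0.999083
  F = (M+m)·ẍ + m·l·cosθ·θ̈ − m·l·sinθ·θ̇² = -11.131366 + 1.683289 − -0.056492 = -9.391585
step 3→4:
  ẍ = (ẋ'−ẋ)/dt = (1.732536935−1.633563213)/0.040868 = 2.421790
  θ̈ = (θ̇'−θ̇)/dt = (-1.933827619−-1.788666948)/0.040868 = -3.551940
  sinθ=-0.124103, cosθ=0.992269
  F = (M+m)·ẍ + m·l·cosθ·θ̈ − m·l·sinθ·θ̇² = 4.802248 + -1.166587 − -0.131420 = 3.767081
step 4→5:
  ẍ = (ẋ'−ẋ)/dt = (1.692363678−1.732536935)/0.040868 = -0.983000
  θ̈ = (θ̇'−θ̇)/dt = (-1.972367341−-1.933827619)/0.040868 = -0.943029
  sinθ=-0.196241, cosθ=0.980556
  F = (M+m)·ẍ + m·l·cosθ·θ̈ − m·l·sinθ·θ̇² = -1.949224 + -0.306069 − -0.242911 = -2.012382
step 5→6:
  ẍ = (ẋ'−ẋ)/dt = (1.747128452−1.692363678)/0.040868 = 1.340040
  θ̈ = (θ̇'−θ̇)/dt = (-2.131446765−-1.972367341)/0.040868 = -3.892518
  sinθ=-0.273043, cosθ=0.962002
  F = (M+m)·ẍ + m·l·cosθ·θ̈ − m·l·sinθ·θ̇² = 2.657210 + -1.239449 − -0.351583 = 1.769345

F_0 = 6.028191 N
F_1 = 9.303357 N
F_2 = -9.391585 N
F_3 = 3.767081 N
F_4 = -2.012382 N
F_5 = 1.769345 N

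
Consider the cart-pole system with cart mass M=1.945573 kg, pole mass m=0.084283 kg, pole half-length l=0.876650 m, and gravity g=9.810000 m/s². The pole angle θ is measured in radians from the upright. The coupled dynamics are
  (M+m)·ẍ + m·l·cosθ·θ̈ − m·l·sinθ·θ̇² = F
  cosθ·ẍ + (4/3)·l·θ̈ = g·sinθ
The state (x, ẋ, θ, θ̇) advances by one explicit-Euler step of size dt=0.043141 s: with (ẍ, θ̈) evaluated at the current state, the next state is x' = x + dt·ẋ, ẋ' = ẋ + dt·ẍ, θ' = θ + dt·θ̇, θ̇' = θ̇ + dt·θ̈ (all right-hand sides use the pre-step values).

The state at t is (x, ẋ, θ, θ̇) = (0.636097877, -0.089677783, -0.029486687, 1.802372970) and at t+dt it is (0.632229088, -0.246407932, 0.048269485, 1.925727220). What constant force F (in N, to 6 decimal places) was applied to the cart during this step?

F = -7.156164 N

ẍ = (ẋ'−ẋ)/dt = (-0.246407932−-0.089677783)/0.043141 = -3.632974
θ̈ = (θ̇'−θ̇)/dt = (1.925727220−1.802372970)/0.043141 = 2.859328
sinθ=-0.029482, cosθ=0.999565
F = (M+m)·ẍ + m·l·cosθ·θ̈ − m·l·sinθ·θ̇² = -7.374415 + 0.211174 − -0.007077 = -7.156164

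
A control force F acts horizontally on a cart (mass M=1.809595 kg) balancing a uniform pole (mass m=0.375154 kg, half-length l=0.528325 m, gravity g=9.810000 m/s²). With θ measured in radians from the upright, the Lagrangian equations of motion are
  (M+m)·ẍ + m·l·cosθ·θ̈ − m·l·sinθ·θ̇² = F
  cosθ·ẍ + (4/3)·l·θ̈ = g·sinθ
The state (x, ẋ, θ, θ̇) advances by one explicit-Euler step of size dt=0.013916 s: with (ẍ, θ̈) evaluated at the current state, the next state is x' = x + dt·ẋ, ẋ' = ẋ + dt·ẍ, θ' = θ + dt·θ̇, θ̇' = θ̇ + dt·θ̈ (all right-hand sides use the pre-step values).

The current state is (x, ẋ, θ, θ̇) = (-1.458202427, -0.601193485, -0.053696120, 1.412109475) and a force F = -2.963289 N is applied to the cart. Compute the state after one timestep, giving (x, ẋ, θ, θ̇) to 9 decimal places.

sinθ=-0.053670320, cosθ=0.998558710
temp = (F + m·l·θ̇²·sinθ)/(M+m) = (-2.963289 + -0.021212002)/2.184749 = -1.366061274
θ̈ = (g·sinθ − cosθ·temp)/(l·(4/3 − m·cos²θ/(M+m))) = 1.364206626
ẍ = temp − m·l·θ̈·cosθ/(M+m) = -1.489645475
Euler: x'=-1.458202427+0.013916·-0.601193485=-1.466568636, ẋ'=-0.601193485+0.013916·-1.489645475=-0.621923391
       θ'=-0.053696120+0.013916·1.412109475=-0.034045205, θ̇'=1.412109475+0.013916·1.364206626=1.431093774

(-1.466568636, -0.621923391, -0.034045205, 1.431093774)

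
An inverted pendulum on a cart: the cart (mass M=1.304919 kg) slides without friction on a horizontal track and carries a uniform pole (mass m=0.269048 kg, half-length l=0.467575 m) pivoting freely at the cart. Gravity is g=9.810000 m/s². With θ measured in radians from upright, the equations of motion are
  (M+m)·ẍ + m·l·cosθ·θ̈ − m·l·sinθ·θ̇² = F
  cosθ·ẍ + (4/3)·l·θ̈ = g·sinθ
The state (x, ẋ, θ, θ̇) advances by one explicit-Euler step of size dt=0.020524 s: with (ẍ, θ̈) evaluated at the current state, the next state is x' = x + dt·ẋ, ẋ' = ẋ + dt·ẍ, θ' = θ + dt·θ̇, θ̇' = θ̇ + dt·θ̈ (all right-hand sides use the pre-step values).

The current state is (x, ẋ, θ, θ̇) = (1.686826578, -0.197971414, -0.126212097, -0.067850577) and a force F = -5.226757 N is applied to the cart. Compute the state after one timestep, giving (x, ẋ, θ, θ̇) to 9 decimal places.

(1.682763413, -0.272279720, -0.127604662, 0.009740811)

sinθ=-0.125877281, cosθ=0.992045821
temp = (F + m·l·θ̇²·sinθ)/(M+m) = (-5.226757 + -0.000072901)/1.573967 = -3.320800183
θ̈ = (g·sinθ − cosθ·temp)/(l·(4/3 − m·cos²θ/(M+m))) = 3.780519765
ẍ = temp − m·l·θ̈·cosθ/(M+m) = -3.620556727
Euler: x'=1.686826578+0.020524·-0.197971414=1.682763413, ẋ'=-0.197971414+0.020524·-3.620556727=-0.272279720
       θ'=-0.126212097+0.020524·-0.067850577=-0.127604662, θ̇'=-0.067850577+0.020524·3.780519765=0.009740811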